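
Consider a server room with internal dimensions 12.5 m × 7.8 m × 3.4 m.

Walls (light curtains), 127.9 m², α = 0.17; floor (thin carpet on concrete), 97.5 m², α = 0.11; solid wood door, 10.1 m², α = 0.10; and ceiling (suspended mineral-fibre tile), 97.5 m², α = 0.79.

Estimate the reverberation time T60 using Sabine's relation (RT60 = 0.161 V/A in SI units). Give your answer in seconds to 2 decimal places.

Total absorption A = 127.9*0.17 + 97.5*0.11 + 10.1*0.10 + 97.5*0.79
  = 21.743 + 10.725 + 1.010 + 77.025 = 110.503 m² sabins.
V = 12.5·7.8·3.4 = 331.5 m³.
Sabine: RT60 = 0.161 × 331.5 / 110.503 = 0.48 s.

0.48 s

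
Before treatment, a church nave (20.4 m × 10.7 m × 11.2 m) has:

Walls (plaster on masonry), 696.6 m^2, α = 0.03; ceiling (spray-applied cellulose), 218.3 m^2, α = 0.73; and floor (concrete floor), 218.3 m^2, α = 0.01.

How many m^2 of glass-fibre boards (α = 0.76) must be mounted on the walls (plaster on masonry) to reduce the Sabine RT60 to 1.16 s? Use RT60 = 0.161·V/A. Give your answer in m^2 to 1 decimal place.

214.9

A₁ = Σ Sᵢαᵢ = 696.6*0.03 + 218.3*0.73 + 218.3*0.01 = 182.440 sabins.
Required A₂ = 0.161·2444.736/1.16 = 339.312 sabins.
Absorption to add: 339.312 − 182.440 = 156.872 sabins.
Each m^2 of panel replacing the walls (plaster on masonry) adds (0.76 − 0.03) = 0.73 sabins.
Panel area = 156.872 / 0.73 = 214.9 m^2.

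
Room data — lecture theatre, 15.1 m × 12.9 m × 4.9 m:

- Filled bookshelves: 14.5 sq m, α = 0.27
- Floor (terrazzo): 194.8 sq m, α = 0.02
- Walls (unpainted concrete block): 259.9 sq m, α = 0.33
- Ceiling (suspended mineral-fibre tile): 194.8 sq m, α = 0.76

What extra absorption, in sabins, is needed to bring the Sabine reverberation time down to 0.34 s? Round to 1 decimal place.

210.3 sabins

Total absorption A₁ = 14.5*0.27 + 194.8*0.02 + 259.9*0.33 + 194.8*0.76
  = 3.915 + 3.896 + 85.767 + 148.048 = 241.626 sq m sabins.
For T = 0.34 s, need A₂ = 0.161·V/T = 0.161·954.471/0.34 = 451.970 sabins.
Shortfall: 451.970 − 241.626 = 210.3 sabins.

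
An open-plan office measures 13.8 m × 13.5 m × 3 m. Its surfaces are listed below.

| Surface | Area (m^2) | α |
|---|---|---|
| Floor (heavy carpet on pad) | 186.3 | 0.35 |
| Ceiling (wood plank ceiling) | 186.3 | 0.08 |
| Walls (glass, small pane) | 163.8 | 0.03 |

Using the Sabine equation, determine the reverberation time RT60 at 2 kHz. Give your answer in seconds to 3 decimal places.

1.058 s

Total absorption A = 186.3×0.35 + 186.3×0.08 + 163.8×0.03
  = 65.205 + 14.904 + 4.914 = 85.023 m^2 sabins.
V = 13.8·13.5·3 = 558.9 m³.
T = 0.161 V/A = 0.161·558.9/85.023 = 1.058 s.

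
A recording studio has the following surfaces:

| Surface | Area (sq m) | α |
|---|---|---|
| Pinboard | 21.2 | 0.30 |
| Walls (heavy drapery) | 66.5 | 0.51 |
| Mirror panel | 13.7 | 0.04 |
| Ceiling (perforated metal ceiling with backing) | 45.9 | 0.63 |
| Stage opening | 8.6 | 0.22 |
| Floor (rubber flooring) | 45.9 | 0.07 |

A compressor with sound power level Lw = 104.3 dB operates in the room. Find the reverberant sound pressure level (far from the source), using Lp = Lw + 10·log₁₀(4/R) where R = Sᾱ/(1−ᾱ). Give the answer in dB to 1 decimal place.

A = 74.845 sabins; S = 201.8 sq m.
ᾱ = 74.845/201.8 = 0.3709; R = Sᾱ/(1−ᾱ) = 74.845/(1−0.3709) = 118.972 sq m.
Lp = Lw + 10 log₁₀(4/R) = 104.3 -14.73 = 89.6 dB.

89.6 dB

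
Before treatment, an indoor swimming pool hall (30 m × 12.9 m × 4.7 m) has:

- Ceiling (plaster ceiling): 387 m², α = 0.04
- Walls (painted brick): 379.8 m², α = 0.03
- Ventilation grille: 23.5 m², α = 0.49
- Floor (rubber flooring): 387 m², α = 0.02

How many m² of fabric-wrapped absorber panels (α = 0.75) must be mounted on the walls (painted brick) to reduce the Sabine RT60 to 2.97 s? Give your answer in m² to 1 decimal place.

72.9

Total absorption A₁ = 387×0.04 + 379.8×0.03 + 23.5×0.49 + 387×0.02
  = 15.480 + 11.394 + 11.515 + 7.740 = 46.129 m² sabins.
V = 1818.9 m³. Target absorption A₂ = 0.161 × 1818.9 / 2.97 = 98.600 sabins.
ΔA needed = 98.600 − 46.129 = 52.471 sabins.
Net gain per m²: Δα = 0.75 − 0.03 = 0.72.
Panel area = 52.471 / 0.72 = 72.9 m².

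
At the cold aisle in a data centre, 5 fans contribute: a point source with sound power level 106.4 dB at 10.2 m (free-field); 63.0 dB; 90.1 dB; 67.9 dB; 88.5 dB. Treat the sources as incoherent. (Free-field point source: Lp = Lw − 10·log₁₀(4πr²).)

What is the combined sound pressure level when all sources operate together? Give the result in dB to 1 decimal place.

92.5 dB

Source at 10.2 m: Lp = 106.4 − 10·log₁₀(4π·10.2²) = 106.4 − 10·log₁₀(1307.405) = 75.2 dB.
Converting to relative power and adding: 10^(75.2/10) + 10^(63.0/10) + 10^(90.1/10) + 10^(67.9/10) + 10^(88.5/10) = 1.773e+09.
L_total = 10·log₁₀(1.773e+09) = 92.5 dB.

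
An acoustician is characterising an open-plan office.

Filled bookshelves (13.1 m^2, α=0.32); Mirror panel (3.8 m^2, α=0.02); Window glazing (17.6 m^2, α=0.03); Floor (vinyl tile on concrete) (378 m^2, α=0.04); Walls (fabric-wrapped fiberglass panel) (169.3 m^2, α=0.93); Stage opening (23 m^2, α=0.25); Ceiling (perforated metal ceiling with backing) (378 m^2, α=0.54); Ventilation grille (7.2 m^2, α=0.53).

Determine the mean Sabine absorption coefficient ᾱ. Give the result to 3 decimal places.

Total surface area S = 990.0 m^2.
A = 13.1×0.32 + 3.8×0.02 + 17.6×0.03 + 378×0.04 + 169.3×0.93 + 23×0.25 + 378×0.54 + 7.2×0.53 = 391.051 sabins.
ᾱ = A/S = 0.395.

0.395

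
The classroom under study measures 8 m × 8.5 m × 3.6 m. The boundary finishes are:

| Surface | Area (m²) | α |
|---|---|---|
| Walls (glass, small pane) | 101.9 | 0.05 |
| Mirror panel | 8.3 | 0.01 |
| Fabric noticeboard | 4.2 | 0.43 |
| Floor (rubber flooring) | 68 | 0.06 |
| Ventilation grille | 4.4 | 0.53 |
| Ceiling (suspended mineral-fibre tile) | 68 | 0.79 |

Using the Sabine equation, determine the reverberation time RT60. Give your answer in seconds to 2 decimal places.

A = Σ Sᵢαᵢ = 101.9×0.05 + 8.3×0.01 + 4.2×0.43 + 68×0.06 + 4.4×0.53 + 68×0.79 = 67.116 sabins.
V = 8·8.5·3.6 = 244.8 m³.
RT60 = 0.161 · V / A = 0.161 × 244.8 / 67.116 = 0.59 s.

0.59 seconds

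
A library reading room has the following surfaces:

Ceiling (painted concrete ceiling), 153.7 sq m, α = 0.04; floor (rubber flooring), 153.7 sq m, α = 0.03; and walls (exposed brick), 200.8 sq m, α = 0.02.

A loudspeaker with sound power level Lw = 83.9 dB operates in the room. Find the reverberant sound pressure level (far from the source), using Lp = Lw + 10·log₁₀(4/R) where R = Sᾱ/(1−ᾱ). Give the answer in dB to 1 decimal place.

78.1 dB

A = 14.775 sabins; S = 508.2 sq m.
ᾱ = 14.775/508.2 = 0.0291; R = Sᾱ/(1−ᾱ) = 14.775/(1−0.0291) = 15.218 sq m.
Lp = Lw + 10 log₁₀(4/R) = 83.9 -5.80 = 78.1 dB.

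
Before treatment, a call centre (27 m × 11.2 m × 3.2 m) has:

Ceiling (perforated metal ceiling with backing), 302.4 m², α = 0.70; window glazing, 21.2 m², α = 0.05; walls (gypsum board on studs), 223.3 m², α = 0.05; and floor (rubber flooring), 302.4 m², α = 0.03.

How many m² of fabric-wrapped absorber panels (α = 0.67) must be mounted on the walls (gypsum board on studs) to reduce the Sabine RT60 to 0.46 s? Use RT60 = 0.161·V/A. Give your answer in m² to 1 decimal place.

170.5

A₁ = Σ Sᵢαᵢ = 302.4×0.70 + 21.2×0.05 + 223.3×0.05 + 302.4×0.03 = 232.977 sabins.
V = 967.68 m³. Target absorption A₂ = 0.161 × 967.68 / 0.46 = 338.688 sabins.
Absorption to add: 338.688 − 232.977 = 105.711 sabins.
Net gain per m²: Δα = 0.67 − 0.05 = 0.62.
Area = ΔA/Δα = 105.711/0.62 = 170.5 m².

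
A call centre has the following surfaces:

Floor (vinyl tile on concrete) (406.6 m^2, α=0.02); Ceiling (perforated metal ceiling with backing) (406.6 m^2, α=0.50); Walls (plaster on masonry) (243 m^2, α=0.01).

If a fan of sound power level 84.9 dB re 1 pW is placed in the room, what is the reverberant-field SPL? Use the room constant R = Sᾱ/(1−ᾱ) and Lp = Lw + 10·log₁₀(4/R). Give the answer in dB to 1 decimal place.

66.6 dB

Σ(Sᵢαᵢ) = 406.6×0.02 + 406.6×0.50 + 243×0.01 = 213.862; total area S = 1056.2 m^2.
ᾱ = 0.2025, so room constant R = A/(1−ᾱ) = 268.166 m^2.
Lp = 84.9 + 10·log₁₀(4/268.166) = 84.9 + (-18.26) = 66.6 dB.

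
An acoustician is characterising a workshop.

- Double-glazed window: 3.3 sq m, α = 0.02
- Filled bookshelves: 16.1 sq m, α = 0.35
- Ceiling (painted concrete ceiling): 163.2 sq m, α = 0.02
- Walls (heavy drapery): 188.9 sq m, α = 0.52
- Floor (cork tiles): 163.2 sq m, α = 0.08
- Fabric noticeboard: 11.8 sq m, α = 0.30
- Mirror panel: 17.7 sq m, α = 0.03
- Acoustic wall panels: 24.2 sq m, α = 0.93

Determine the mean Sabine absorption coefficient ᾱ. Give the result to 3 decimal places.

0.250

Total surface area S = 588.4 sq m.
Σ(Sᵢαᵢ) = 3.3*0.02 + 16.1*0.35 + 163.2*0.02 + 188.9*0.52 + 163.2*0.08 + 11.8*0.30 + 17.7*0.03 + 24.2*0.93 = 146.826.
ᾱ = 146.826 / 588.4 = 0.250.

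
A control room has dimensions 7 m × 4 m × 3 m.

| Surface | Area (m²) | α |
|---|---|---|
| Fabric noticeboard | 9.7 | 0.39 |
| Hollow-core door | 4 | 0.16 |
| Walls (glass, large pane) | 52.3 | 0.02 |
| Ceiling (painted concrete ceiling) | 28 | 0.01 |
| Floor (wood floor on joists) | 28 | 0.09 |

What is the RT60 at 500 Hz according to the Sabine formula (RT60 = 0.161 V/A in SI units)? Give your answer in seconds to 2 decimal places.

A = Σ Sᵢαᵢ = 9.7*0.39 + 4*0.16 + 52.3*0.02 + 28*0.01 + 28*0.09 = 8.269 sabins.
Room volume: 84 m³.
Sabine: RT60 = 0.161 × 84 / 8.269 = 1.64 s.

1.64 s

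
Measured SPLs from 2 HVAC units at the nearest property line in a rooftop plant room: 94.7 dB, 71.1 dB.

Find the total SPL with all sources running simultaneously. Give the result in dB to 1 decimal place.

Σ 10^(Lᵢ/10) = 2.964e+09.
Back to dB: 10·log₁₀ Σ = 94.7 dB.

94.7 dB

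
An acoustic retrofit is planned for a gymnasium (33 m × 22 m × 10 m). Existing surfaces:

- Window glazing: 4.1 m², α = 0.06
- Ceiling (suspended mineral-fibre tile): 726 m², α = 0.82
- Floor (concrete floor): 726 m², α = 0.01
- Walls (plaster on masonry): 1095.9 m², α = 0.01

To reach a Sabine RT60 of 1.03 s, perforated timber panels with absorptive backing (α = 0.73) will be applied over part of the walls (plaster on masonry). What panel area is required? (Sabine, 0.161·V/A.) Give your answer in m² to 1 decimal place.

723.7

Total absorption A₁ = 4.1×0.06 + 726×0.82 + 726×0.01 + 1095.9×0.01
  = 0.246 + 595.320 + 7.260 + 10.959 = 613.785 m² sabins.
Required A₂ = 0.161·7260/1.03 = 1134.816 sabins.
Absorption to add: 1134.816 − 613.785 = 521.031 sabins.
Each m² of panel replacing the walls (plaster on masonry) adds (0.73 − 0.01) = 0.72 sabins.
Area = ΔA/Δα = 521.031/0.72 = 723.7 m².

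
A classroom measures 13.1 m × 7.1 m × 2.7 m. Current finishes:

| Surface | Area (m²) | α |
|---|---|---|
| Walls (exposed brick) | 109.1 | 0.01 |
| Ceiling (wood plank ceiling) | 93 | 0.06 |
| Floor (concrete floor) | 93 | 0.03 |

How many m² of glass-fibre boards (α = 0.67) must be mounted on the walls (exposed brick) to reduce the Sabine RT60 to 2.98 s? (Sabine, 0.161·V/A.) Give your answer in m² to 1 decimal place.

6.2

Summing Sᵢαᵢ: 1.091 + 5.580 + 2.790 → A₁ = 9.461 sabins.
Required A₂ = 0.161·251.127/2.98 = 13.568 sabins.
Absorption to add: 13.568 − 9.461 = 4.107 sabins.
Each m² of panel replacing the walls (exposed brick) adds (0.67 − 0.01) = 0.66 sabins.
Area = ΔA/Δα = 4.107/0.66 = 6.2 m².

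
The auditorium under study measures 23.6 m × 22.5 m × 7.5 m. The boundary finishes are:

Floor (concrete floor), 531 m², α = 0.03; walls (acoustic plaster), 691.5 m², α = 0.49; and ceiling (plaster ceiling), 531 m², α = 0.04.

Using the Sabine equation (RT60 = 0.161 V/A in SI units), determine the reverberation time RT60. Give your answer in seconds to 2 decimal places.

Summing Sᵢαᵢ: 15.930 + 338.835 + 21.240 → A = 376.005 sabins.
V = 23.6·22.5·7.5 = 3982.5 m³.
RT60 = 0.161 · V / A = 0.161 × 3982.5 / 376.005 = 1.71 s.

1.71 seconds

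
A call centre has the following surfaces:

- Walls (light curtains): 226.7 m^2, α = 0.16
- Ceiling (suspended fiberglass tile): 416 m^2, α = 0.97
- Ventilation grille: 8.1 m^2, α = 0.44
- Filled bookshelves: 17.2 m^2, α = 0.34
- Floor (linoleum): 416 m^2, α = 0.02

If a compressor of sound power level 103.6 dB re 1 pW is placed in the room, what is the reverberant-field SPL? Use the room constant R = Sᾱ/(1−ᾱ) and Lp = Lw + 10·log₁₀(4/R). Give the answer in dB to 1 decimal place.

A = 457.524 sabins; S = 1084.0 m^2.
ᾱ = 457.524/1084.0 = 0.4221; R = Sᾱ/(1−ᾱ) = 457.524/(1−0.4221) = 791.701 m^2.
Lp = 103.6 + 10·log₁₀(4/791.701) = 103.6 + (-22.97) = 80.6 dB.

80.6 dB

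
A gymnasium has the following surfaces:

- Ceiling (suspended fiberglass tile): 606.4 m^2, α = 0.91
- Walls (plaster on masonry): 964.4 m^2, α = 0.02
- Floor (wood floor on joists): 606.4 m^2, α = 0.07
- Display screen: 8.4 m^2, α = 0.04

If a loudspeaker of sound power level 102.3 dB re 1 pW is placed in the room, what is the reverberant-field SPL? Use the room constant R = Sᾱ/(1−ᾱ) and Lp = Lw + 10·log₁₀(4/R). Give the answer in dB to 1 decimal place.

79.0 dB

Σ(Sᵢαᵢ) = 606.4×0.91 + 964.4×0.02 + 606.4×0.07 + 8.4×0.04 = 613.896; total area S = 2185.6 m^2.
ᾱ = 613.896/2185.6 = 0.2809; R = Sᾱ/(1−ᾱ) = 613.896/(1−0.2809) = 853.700 m^2.
Lp = Lw + 10 log₁₀(4/R) = 102.3 -23.29 = 79.0 dB.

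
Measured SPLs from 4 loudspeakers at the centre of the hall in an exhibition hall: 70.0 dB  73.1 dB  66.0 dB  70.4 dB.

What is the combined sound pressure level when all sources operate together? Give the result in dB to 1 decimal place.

Sum in the linear (power) domain: Σ 10^(Lᵢ/10) = 10^(70.0/10) + 10^(73.1/10) + 10^(66.0/10) + 10^(70.4/10) = 4.536e+07.
L_total = 10·log₁₀(4.536e+07) = 76.6 dB.

76.6 dB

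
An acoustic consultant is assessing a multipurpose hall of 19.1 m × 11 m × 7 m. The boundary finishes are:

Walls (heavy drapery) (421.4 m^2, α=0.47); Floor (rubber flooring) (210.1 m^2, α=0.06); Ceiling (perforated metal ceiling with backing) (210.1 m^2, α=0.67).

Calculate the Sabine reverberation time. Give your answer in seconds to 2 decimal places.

0.67 s

Equivalent absorption area: A = 421.4·0.47 + 210.1·0.06 + 210.1·0.67 = 351.431 m^2.
V = 19.1·11·7 = 1470.7 m³.
Sabine: RT60 = 0.161 × 1470.7 / 351.431 = 0.67 s.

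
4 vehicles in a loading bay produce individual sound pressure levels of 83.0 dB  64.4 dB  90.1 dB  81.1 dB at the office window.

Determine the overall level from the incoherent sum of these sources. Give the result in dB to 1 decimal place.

Sum in the linear (power) domain: Σ 10^(Lᵢ/10) = 10^(83.0/10) + 10^(64.4/10) + 10^(90.1/10) + 10^(81.1/10) = 1.354e+09.
Combined level = 10 log₁₀(1.354e+09) = 91.3 dB.

91.3 dB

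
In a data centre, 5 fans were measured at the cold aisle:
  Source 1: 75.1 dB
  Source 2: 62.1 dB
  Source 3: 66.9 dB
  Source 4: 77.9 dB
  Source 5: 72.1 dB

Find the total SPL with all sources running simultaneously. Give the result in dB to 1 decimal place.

80.7 dB

Sum in the linear (power) domain: Σ 10^(Lᵢ/10) = 10^(75.1/10) + 10^(62.1/10) + 10^(66.9/10) + 10^(77.9/10) + 10^(72.1/10) = 1.168e+08.
Back to dB: 10·log₁₀ Σ = 80.7 dB.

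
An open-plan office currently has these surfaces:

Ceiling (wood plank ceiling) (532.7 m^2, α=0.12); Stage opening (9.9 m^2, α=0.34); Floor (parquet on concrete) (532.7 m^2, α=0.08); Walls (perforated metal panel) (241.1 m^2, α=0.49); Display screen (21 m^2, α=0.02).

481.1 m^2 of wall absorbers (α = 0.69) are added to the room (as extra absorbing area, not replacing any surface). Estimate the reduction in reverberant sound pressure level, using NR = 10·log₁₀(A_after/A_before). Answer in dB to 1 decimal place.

Equivalent absorption area: A_before = 532.7×0.12 + 9.9×0.34 + 532.7×0.08 + 241.1×0.49 + 21×0.02 = 228.465 m^2.
Treatment contributes 481.1·0.69 = 331.959 sabins.
A_after = 228.465 + 331.959 = 560.424 sabins.
Reduction = 10 log₁₀(A_after/A_before) = 10 log₁₀(2.4530) = 3.9 dB.

3.9 dB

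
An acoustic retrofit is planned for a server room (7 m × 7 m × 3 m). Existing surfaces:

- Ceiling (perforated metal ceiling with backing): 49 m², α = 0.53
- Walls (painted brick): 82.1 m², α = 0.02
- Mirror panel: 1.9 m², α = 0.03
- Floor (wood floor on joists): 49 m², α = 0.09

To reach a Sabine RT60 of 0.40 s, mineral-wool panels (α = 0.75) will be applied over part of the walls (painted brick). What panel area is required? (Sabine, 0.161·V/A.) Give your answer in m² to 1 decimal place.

37.1

Equivalent absorption area: A₁ = 49·0.53 + 82.1·0.02 + 1.9·0.03 + 49·0.09 = 32.079 m².
Required A₂ = 0.161·147/0.40 = 59.168 sabins.
Absorption to add: 59.168 − 32.079 = 27.089 sabins.
Each m² of panel replacing the walls (painted brick) adds (0.75 − 0.02) = 0.73 sabins.
Panel area = 27.089 / 0.73 = 37.1 m².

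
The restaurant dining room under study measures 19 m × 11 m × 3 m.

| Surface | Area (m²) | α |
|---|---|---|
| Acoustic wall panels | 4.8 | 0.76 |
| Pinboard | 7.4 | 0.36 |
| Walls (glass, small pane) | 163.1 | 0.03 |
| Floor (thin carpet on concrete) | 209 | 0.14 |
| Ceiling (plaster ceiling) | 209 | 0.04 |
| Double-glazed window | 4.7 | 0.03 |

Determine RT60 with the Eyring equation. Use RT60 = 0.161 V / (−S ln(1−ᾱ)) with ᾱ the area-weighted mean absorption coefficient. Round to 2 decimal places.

1.98 s

S = Σ Sᵢ = 598.0 m².
Σ(Sᵢαᵢ) = 4.8×0.76 + 7.4×0.36 + 163.1×0.03 + 209×0.14 + 209×0.04 + 4.7×0.03 = 48.966.
Mean coefficient ᾱ = A/S = 0.0819.
Eyring denominator: −S ln(1−ᾱ) = 51.098.
V = 19 × 11 × 3 = 627 m³.
RT60 = 0.161 × 627 / 51.098 = 1.98 s.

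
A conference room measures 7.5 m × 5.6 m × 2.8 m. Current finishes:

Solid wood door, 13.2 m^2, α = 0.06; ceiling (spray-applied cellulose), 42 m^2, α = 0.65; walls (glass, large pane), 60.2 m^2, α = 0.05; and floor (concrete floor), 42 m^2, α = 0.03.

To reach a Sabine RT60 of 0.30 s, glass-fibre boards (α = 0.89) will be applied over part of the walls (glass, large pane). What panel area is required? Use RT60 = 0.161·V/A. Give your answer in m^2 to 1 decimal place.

Summing Sᵢαᵢ: 0.792 + 27.300 + 3.010 + 1.260 → A₁ = 32.362 sabins.
Required A₂ = 0.161·117.6/0.30 = 63.112 sabins.
ΔA needed = 63.112 − 32.362 = 30.750 sabins.
Net gain per m^2: Δα = 0.89 − 0.05 = 0.84.
Area = ΔA/Δα = 30.750/0.84 = 36.6 m^2.

36.6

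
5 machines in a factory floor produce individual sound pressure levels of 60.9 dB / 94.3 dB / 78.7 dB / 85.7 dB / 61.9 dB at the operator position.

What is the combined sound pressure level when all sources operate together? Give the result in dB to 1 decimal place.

95.0 dB

Σ 10^(Lᵢ/10) = 3.14e+09.
L_total = 10·log₁₀(3.14e+09) = 95.0 dB.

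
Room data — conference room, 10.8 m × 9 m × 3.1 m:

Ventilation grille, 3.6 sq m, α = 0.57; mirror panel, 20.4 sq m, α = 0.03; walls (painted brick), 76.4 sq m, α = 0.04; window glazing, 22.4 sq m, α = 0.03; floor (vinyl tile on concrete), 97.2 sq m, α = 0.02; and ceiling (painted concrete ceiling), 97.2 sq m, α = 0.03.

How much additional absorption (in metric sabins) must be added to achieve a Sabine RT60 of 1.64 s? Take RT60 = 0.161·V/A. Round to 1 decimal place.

Summing Sᵢαᵢ: 2.052 + 0.612 + 3.056 + 0.672 + 1.944 + 2.916 → A₁ = 11.252 sabins.
V = 301.32 m³. Required absorption A₂ = 0.161 × 301.32 / 1.64 = 29.581 sabins.
ΔA = A₂ − A₁ = 29.581 − 11.252 = 18.3 sabins.

18.3 sabins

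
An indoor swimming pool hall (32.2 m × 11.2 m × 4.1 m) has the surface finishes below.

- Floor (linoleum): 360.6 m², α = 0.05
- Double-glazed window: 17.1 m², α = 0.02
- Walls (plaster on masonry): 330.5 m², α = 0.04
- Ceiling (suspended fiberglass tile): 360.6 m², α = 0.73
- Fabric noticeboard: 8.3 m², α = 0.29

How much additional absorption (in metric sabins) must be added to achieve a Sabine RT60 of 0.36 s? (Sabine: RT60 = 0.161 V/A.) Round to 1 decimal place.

364.0 sabins

Equivalent absorption area: A₁ = 360.6·0.05 + 17.1·0.02 + 330.5·0.04 + 360.6·0.73 + 8.3·0.29 = 297.237 m².
Target A₂ = 0.161·1478.624/0.36 = 661.274 sabins (V = 1478.624 m³).
Additional absorption ΔA = 661.274 − 297.237 = 364.0 sabins.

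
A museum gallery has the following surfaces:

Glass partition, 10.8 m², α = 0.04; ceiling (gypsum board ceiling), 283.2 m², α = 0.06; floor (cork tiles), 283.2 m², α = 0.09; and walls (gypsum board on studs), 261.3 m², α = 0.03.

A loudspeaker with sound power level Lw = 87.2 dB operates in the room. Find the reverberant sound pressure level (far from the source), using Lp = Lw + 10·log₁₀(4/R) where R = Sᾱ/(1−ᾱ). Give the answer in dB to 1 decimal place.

A = 50.751 sabins; S = 838.5 m².
ᾱ = 50.751/838.5 = 0.0605; R = Sᾱ/(1−ᾱ) = 50.751/(1−0.0605) = 54.019 m².
Lp = Lw + 10 log₁₀(4/R) = 87.2 -11.30 = 75.9 dB.

75.9 dB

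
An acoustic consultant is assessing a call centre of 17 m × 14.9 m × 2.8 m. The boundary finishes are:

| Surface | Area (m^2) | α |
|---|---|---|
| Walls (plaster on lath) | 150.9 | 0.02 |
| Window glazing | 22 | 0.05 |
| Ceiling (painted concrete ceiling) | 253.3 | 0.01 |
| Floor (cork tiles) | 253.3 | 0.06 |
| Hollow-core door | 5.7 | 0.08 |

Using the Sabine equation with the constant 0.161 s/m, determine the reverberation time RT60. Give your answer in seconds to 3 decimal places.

Total absorption A = 150.9×0.02 + 22×0.05 + 253.3×0.01 + 253.3×0.06 + 5.7×0.08
  = 3.018 + 1.100 + 2.533 + 15.198 + 0.456 = 22.305 m^2 sabins.
V = 17·14.9·2.8 = 709.24 m³.
RT60 = 0.161 · V / A = 0.161 × 709.24 / 22.305 = 5.119 s.

5.119 s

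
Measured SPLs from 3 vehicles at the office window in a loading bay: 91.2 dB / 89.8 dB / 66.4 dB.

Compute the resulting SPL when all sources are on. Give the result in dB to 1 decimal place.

Sum in the linear (power) domain: Σ 10^(Lᵢ/10) = 10^(91.2/10) + 10^(89.8/10) + 10^(66.4/10) = 2.278e+09.
Combined level = 10 log₁₀(2.278e+09) = 93.6 dB.

93.6 dB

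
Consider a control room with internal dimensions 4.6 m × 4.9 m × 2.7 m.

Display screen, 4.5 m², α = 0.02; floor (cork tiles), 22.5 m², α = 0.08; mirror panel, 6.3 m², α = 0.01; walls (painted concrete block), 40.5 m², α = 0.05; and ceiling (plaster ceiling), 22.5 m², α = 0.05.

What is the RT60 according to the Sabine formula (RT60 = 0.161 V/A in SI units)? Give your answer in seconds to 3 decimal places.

1.920 sec

Equivalent absorption area: A = 4.5*0.02 + 22.5*0.08 + 6.3*0.01 + 40.5*0.05 + 22.5*0.05 = 5.103 m².
V = 4.6·4.9·2.7 = 60.858 m³.
T = 0.161 V/A = 0.161·60.858/5.103 = 1.920 s.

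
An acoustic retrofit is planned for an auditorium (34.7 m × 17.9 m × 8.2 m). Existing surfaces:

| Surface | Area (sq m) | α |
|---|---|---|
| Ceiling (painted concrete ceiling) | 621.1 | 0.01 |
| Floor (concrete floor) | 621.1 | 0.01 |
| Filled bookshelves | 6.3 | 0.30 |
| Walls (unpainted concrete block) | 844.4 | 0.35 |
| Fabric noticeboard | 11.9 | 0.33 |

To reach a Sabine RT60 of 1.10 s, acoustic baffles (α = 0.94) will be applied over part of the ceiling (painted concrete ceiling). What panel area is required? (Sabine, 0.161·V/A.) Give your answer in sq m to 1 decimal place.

Total absorption A₁ = 621.1·0.01 + 621.1·0.01 + 6.3·0.30 + 844.4·0.35 + 11.9·0.33
  = 6.211 + 6.211 + 1.890 + 295.540 + 3.927 = 313.779 sq m sabins.
V = 5093.266 m³. Target absorption A₂ = 0.161 × 5093.266 / 1.10 = 745.469 sabins.
ΔA needed = 745.469 − 313.779 = 431.690 sabins.
Net gain per sq m: Δα = 0.94 − 0.01 = 0.93.
Area = ΔA/Δα = 431.690/0.93 = 464.2 sq m.

464.2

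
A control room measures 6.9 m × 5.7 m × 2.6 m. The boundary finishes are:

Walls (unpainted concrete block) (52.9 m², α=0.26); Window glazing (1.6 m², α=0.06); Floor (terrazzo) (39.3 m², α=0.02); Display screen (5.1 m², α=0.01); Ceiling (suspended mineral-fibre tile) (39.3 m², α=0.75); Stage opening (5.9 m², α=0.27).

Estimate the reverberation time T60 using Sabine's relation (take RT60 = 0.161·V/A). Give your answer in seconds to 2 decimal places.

A = Σ Sᵢαᵢ = 52.9*0.26 + 1.6*0.06 + 39.3*0.02 + 5.1*0.01 + 39.3*0.75 + 5.9*0.27 = 45.755 sabins.
V = 6.9·5.7·2.6 = 102.258 m³.
RT60 = 0.161 · V / A = 0.161 × 102.258 / 45.755 = 0.36 s.

0.36 s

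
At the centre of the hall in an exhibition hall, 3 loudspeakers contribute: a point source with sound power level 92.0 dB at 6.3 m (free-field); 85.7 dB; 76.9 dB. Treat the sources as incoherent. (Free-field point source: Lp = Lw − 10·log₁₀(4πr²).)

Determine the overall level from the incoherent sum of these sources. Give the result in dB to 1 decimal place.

86.3 dB

Source at 6.3 m: Lp = 92.0 − 10·log₁₀(4π·6.3²) = 92.0 − 10·log₁₀(498.759) = 65.0 dB.
Σ 10^(Lᵢ/10) = 4.237e+08.
Combined level = 10 log₁₀(4.237e+08) = 86.3 dB.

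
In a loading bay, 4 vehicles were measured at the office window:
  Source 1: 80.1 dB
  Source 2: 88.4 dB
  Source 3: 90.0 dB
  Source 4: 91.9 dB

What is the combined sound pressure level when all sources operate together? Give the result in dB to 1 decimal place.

Σ 10^(Lᵢ/10) = 3.343e+09.
Back to dB: 10·log₁₀ Σ = 95.2 dB.

95.2 dB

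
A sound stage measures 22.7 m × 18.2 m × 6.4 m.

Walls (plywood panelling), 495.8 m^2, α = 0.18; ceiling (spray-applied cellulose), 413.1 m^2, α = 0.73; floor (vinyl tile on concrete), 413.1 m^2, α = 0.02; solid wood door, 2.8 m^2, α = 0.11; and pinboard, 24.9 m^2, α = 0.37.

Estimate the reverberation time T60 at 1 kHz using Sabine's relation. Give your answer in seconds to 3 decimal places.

Summing Sᵢαᵢ: 89.244 + 301.563 + 8.262 + 0.308 + 9.213 → A = 408.590 sabins.
Room volume: 2644.096 m³.
T = 0.161 V/A = 0.161·2644.096/408.590 = 1.042 s.

1.042 sec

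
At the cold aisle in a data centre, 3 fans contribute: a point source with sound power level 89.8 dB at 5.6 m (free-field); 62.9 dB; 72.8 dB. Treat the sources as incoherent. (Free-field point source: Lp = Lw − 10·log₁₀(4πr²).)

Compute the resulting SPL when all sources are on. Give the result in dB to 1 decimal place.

73.7 dB

Source at 5.6 m: Lp = 89.8 − 10·log₁₀(4π·5.6²) = 89.8 − 10·log₁₀(394.081) = 63.8 dB.
Converting to relative power and adding: 10^(63.8/10) + 10^(62.9/10) + 10^(72.8/10) = 2.34e+07.
Combined level = 10 log₁₀(2.34e+07) = 73.7 dB.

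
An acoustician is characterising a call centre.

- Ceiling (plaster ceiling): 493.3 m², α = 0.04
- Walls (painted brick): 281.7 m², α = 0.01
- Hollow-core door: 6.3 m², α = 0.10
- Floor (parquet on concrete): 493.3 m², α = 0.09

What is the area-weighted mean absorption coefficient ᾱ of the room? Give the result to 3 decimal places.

0.053

Total surface area S = 1274.6 m².
Weighted sum Σ Sα = 67.576.
ᾱ = 67.576 / 1274.6 = 0.053.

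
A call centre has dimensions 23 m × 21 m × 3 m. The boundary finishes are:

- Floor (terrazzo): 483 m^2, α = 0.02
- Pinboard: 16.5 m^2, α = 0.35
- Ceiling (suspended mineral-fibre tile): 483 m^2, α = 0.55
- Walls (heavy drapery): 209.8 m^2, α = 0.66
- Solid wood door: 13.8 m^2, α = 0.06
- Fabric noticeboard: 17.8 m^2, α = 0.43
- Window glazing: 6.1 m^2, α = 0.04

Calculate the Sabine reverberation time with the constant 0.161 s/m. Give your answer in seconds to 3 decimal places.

0.545 seconds

A = Σ Sᵢαᵢ = 483*0.02 + 16.5*0.35 + 483*0.55 + 209.8*0.66 + 13.8*0.06 + 17.8*0.43 + 6.1*0.04 = 428.279 sabins.
Room volume: 1449 m³.
RT60 = 0.161 · V / A = 0.161 × 1449 / 428.279 = 0.545 s.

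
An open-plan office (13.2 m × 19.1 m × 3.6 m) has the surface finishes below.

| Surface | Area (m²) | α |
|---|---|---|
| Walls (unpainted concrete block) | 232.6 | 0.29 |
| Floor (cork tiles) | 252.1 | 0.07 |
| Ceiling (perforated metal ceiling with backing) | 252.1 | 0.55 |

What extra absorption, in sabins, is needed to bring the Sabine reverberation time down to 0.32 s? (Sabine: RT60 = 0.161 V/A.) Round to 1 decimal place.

232.9 sabins

Summing Sᵢαᵢ: 67.454 + 17.647 + 138.655 → A₁ = 223.756 sabins.
Target A₂ = 0.161·907.632/0.32 = 456.652 sabins (V = 907.632 m³).
Shortfall: 456.652 − 223.756 = 232.9 sabins.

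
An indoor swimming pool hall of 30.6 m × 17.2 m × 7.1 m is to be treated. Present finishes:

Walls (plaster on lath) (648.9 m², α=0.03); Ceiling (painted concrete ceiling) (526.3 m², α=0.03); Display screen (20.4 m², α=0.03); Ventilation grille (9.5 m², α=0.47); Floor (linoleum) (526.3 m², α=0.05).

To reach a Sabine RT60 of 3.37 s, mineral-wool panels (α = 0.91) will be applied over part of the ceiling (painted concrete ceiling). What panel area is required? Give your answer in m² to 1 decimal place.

Summing Sᵢαᵢ: 19.467 + 15.789 + 0.612 + 4.465 + 26.315 → A₁ = 66.648 sabins.
Required A₂ = 0.161·3736.872/3.37 = 178.527 sabins.
Absorption to add: 178.527 − 66.648 = 111.879 sabins.
Each m² of panel replacing the ceiling (painted concrete ceiling) adds (0.91 − 0.03) = 0.88 sabins.
Panel area = 111.879 / 0.88 = 127.1 m².

127.1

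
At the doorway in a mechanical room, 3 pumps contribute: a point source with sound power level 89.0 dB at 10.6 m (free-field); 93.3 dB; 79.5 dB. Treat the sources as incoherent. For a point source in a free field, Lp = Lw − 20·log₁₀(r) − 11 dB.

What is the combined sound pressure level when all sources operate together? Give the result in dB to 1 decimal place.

Source at 10.6 m: Lp = 89.0 − 20·log₁₀(10.6) − 11 = 57.5 dB.
Converting to relative power and adding: 10^(57.5/10) + 10^(93.3/10) + 10^(79.5/10) = 2.228e+09.
L_total = 10·log₁₀(2.228e+09) = 93.5 dB.

93.5 dB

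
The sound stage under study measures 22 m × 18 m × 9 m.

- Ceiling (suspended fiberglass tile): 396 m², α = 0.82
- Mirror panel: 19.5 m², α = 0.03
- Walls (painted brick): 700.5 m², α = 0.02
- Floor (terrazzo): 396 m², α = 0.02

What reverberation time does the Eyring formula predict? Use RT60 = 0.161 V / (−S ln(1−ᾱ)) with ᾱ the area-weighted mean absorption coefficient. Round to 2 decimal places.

Total surface area S = 396 + 19.5 + 700.5 + 396 = 1512.0 m².
Σ(Sᵢαᵢ) = 396×0.82 + 19.5×0.03 + 700.5×0.02 + 396×0.02 = 347.235.
Mean coefficient ᾱ = A/S = 0.2297.
−S·ln(1−ᾱ) = −1512.0 × ln(1 − 0.2297) = 394.595.
V = 22 × 18 × 9 = 3564 m³.
T = 0.161·V/[−S·ln(1−ᾱ)] = 0.161·3564/394.595 = 1.45 s.

1.45 s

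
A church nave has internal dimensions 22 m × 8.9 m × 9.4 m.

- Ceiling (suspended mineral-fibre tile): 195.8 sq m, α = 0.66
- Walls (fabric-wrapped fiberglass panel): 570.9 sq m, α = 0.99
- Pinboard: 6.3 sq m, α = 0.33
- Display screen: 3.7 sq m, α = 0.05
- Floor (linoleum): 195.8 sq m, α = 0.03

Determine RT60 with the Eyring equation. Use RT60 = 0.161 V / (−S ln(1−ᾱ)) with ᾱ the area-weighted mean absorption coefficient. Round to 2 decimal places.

0.24 s

Total surface area S = 195.8 + 570.9 + 6.3 + 3.7 + 195.8 = 972.5 sq m.
Absorption A = 195.8×0.66 + 570.9×0.99 + 6.3×0.33 + 3.7×0.05 + 195.8×0.03 = 702.557 sabins.
ᾱ = 702.557 / 972.5 = 0.7224.
−S·ln(1−ᾱ) = −972.5 × ln(1 − 0.7224) = 1246.331.
V = 22 × 8.9 × 9.4 = 1840.52 m³.
RT60 = 0.161 × 1840.52 / 1246.331 = 0.24 s.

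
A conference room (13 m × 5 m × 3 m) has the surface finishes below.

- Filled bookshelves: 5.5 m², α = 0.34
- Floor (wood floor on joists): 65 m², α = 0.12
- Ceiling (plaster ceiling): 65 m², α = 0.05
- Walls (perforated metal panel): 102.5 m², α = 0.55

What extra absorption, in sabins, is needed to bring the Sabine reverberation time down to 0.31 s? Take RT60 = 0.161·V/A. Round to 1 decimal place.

A₁ = Σ Sᵢαᵢ = 5.5×0.34 + 65×0.12 + 65×0.05 + 102.5×0.55 = 69.295 sabins.
For T = 0.31 s, need A₂ = 0.161·V/T = 0.161·195/0.31 = 101.274 sabins.
Shortfall: 101.274 − 69.295 = 32.0 sabins.

32.0 sabins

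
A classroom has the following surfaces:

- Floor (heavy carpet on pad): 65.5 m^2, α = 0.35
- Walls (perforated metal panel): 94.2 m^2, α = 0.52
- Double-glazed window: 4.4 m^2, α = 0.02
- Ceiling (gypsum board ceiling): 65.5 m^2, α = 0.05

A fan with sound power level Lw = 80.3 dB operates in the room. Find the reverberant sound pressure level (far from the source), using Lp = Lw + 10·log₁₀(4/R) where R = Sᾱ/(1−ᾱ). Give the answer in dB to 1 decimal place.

A = 75.272 sabins; S = 229.6 m^2.
ᾱ = 75.272/229.6 = 0.3278; R = Sᾱ/(1−ᾱ) = 75.272/(1−0.3278) = 111.979 m^2.
Lp = Lw + 10 log₁₀(4/R) = 80.3 -14.47 = 65.8 dB.

65.8 dB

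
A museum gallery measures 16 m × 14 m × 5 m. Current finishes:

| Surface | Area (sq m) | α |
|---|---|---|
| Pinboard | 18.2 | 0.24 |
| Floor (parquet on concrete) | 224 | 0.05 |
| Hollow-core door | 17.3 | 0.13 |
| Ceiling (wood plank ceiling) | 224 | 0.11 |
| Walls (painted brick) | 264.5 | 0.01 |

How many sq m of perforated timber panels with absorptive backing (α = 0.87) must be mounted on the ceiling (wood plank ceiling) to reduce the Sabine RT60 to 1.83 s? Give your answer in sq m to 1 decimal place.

Summing Sᵢαᵢ: 4.368 + 11.200 + 2.249 + 24.640 + 2.645 → A₁ = 45.102 sabins.
Required A₂ = 0.161·1120/1.83 = 98.536 sabins.
ΔA needed = 98.536 − 45.102 = 53.434 sabins.
Net gain per sq m: Δα = 0.87 − 0.11 = 0.76.
Panel area = 53.434 / 0.76 = 70.3 sq m.

70.3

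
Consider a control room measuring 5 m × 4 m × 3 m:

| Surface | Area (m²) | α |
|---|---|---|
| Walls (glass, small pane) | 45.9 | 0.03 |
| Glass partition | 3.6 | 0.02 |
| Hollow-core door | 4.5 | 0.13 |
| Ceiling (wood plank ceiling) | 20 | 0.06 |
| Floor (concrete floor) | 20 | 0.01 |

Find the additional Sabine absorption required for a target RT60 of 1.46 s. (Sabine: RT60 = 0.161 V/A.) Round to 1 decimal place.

Summing Sᵢαᵢ: 1.377 + 0.072 + 0.585 + 1.200 + 0.200 → A₁ = 3.434 sabins.
V = 60 m³. Required absorption A₂ = 0.161 × 60 / 1.46 = 6.616 sabins.
Shortfall: 6.616 − 3.434 = 3.2 sabins.

3.2 sabins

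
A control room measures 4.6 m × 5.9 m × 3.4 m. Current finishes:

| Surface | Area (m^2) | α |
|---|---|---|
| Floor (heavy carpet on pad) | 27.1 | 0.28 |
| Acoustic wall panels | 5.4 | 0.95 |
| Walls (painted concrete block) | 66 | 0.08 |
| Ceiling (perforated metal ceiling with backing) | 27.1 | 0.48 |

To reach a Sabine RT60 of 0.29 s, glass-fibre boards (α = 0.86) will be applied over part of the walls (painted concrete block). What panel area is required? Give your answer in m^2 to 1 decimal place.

25.9

Total absorption A₁ = 27.1·0.28 + 5.4·0.95 + 66·0.08 + 27.1·0.48
  = 7.588 + 5.130 + 5.280 + 13.008 = 31.006 m^2 sabins.
Required A₂ = 0.161·92.276/0.29 = 51.229 sabins.
Absorption to add: 51.229 − 31.006 = 20.223 sabins.
Net gain per m^2: Δα = 0.86 − 0.08 = 0.78.
Area = ΔA/Δα = 20.223/0.78 = 25.9 m^2.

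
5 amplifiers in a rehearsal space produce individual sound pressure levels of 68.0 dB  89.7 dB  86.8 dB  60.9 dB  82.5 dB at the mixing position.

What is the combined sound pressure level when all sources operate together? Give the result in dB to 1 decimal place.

Converting to relative power and adding: 10^(68.0/10) + 10^(89.7/10) + 10^(86.8/10) + 10^(60.9/10) + 10^(82.5/10) = 1.597e+09.
Back to dB: 10·log₁₀ Σ = 92.0 dB.

92.0 dB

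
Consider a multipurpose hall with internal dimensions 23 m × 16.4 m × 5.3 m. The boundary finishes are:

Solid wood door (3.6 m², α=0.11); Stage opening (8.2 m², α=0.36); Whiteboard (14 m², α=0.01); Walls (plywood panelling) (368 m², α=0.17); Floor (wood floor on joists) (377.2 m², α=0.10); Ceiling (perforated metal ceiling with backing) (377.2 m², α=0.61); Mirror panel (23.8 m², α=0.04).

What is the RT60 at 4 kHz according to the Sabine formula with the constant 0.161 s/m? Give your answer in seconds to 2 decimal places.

0.96 s

Equivalent absorption area: A = 3.6*0.11 + 8.2*0.36 + 14*0.01 + 368*0.17 + 377.2*0.10 + 377.2*0.61 + 23.8*0.04 = 334.812 m².
Room volume: 1999.16 m³.
RT60 = 0.161 · V / A = 0.161 × 1999.16 / 334.812 = 0.96 s.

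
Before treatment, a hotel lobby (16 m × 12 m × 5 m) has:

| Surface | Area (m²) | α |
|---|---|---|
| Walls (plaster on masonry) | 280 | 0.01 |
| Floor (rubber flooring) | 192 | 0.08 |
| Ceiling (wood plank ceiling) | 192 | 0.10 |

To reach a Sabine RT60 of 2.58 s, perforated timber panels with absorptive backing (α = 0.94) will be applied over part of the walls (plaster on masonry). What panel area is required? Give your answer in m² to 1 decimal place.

Total absorption A₁ = 280*0.01 + 192*0.08 + 192*0.10
  = 2.800 + 15.360 + 19.200 = 37.360 m² sabins.
V = 960 m³. Target absorption A₂ = 0.161 × 960 / 2.58 = 59.907 sabins.
Absorption to add: 59.907 − 37.360 = 22.547 sabins.
Net gain per m²: Δα = 0.94 − 0.01 = 0.93.
Panel area = 22.547 / 0.93 = 24.2 m².

24.2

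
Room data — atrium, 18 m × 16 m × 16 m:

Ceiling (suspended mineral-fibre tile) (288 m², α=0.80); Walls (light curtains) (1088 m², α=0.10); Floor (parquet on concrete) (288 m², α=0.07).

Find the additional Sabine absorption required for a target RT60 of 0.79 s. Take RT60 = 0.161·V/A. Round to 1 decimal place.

Equivalent absorption area: A₁ = 288·0.80 + 1088·0.10 + 288·0.07 = 359.360 m².
For T = 0.79 s, need A₂ = 0.161·V/T = 0.161·4608/0.79 = 939.099 sabins.
Additional absorption ΔA = 939.099 − 359.360 = 579.7 sabins.

579.7 sabins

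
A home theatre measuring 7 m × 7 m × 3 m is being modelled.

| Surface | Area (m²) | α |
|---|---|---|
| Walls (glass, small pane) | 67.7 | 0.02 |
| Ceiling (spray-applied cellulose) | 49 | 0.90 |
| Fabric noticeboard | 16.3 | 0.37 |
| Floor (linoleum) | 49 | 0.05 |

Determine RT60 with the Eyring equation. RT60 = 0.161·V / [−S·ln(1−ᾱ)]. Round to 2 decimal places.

Total surface area S = 67.7 + 49 + 16.3 + 49 = 182.0 m².
Absorption A = 67.7×0.02 + 49×0.90 + 16.3×0.37 + 49×0.05 = 53.935 sabins.
Mean coefficient ᾱ = A/S = 0.2963.
−S·ln(1−ᾱ) = −182.0 × ln(1 − 0.2963) = 63.955.
V = 7 × 7 × 3 = 147 m³.
T = 0.161·V/[−S·ln(1−ᾱ)] = 0.161·147/63.955 = 0.37 s.

0.37 s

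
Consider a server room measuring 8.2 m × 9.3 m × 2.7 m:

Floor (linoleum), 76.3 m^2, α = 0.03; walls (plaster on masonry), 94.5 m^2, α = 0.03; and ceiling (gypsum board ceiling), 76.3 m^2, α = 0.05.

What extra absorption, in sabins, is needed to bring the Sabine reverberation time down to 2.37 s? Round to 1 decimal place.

5.0 sabins

Total absorption A₁ = 76.3·0.03 + 94.5·0.03 + 76.3·0.05
  = 2.289 + 2.835 + 3.815 = 8.939 m^2 sabins.
For T = 2.37 s, need A₂ = 0.161·V/T = 0.161·205.902/2.37 = 13.987 sabins.
Additional absorption ΔA = 13.987 − 8.939 = 5.0 sabins.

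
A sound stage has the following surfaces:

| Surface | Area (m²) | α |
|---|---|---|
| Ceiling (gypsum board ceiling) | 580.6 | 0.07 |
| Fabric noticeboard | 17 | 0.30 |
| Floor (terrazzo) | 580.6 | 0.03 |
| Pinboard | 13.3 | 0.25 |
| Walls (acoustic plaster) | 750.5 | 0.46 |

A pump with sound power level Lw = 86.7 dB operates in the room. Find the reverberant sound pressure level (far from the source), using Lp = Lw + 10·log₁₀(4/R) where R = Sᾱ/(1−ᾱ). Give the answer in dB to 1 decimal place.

Σ(Sᵢαᵢ) = 580.6×0.07 + 17×0.30 + 580.6×0.03 + 13.3×0.25 + 750.5×0.46 = 411.715; total area S = 1942.0 m².
ᾱ = 0.2120, so room constant R = A/(1−ᾱ) = 522.481 m².
Lp = Lw + 10 log₁₀(4/R) = 86.7 -21.16 = 65.5 dB.

65.5 dB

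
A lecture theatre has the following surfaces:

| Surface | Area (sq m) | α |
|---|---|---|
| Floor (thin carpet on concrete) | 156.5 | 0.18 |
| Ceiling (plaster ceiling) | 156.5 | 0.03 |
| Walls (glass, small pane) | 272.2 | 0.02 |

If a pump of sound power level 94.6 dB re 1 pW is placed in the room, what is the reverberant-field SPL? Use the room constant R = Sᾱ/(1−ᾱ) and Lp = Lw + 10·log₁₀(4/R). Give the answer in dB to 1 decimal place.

84.5 dB

Σ(Sᵢαᵢ) = 156.5×0.18 + 156.5×0.03 + 272.2×0.02 = 38.309; total area S = 585.2 sq m.
ᾱ = 38.309/585.2 = 0.0655; R = Sᾱ/(1−ᾱ) = 38.309/(1−0.0655) = 40.994 sq m.
Lp = Lw + 10 log₁₀(4/R) = 94.6 -10.11 = 84.5 dB.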